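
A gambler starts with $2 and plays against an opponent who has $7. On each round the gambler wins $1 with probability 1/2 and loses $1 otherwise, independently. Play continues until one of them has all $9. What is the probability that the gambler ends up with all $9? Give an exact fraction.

2/9

With a fair step, P(i) = ½P(i−1) + ½P(i+1) with P(0)=0, P(9)=1 has the linear solution P(i) = i/9.
P(2) = 2/9.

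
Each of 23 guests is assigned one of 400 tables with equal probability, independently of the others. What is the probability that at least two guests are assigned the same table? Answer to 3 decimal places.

0.475

It's easier to compute the probability that all 23 are distinct.
P(all distinct) = 400/400 · 399/400 · ··· · 378/400 ≈ 0.525.
So the probability of at least one match is 1 − 0.525 = 0.475.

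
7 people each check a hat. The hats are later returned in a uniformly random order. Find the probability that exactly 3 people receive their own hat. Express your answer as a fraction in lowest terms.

Choose which 3 of the 7 are fixed: C(7,3) = 35 ways.
The remaining 4 must have no fixed point: D(4) = 9.
P = 35·9/5040 = 1/16.

1/16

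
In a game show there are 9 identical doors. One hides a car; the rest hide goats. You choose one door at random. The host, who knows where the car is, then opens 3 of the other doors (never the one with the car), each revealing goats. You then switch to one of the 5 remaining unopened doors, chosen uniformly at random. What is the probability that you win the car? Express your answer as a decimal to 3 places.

0.178

Your original door holds the car with probability 1/9, so the other 8 collectively hold it with probability 8/9.
The host can always find 3 empty doors to open, so the reveals don't change that 8/9; it is now spread over the 5 remaining unopened doors.
P(win by switching) = (8/9) · (1/5) = 8/45 ≈ 0.178.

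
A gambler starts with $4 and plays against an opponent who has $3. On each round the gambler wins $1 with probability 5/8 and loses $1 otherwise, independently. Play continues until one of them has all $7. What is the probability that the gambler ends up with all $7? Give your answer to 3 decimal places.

0.895

Let r = q/p = (3/8)/(5/8) = 3/5. The recurrence P(i) = p·P(i+1) + q·P(i−1) with P(0)=0, P(7)=1 gives P(i) = (1 − r^i)/(1 − r^7).
P(4) = (1 − (3/5)^4) / (1 − (3/5)^7) = 34000/37969 ≈ 0.895.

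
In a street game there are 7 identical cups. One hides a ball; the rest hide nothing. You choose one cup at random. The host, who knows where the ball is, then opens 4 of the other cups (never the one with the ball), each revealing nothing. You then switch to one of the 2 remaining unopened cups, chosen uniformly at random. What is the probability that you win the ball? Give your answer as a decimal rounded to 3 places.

0.429

Your original cup holds the ball with probability 1/7, so the other 6 collectively hold it with probability 6/7.
The host can always find 4 empty cups to open, so the reveals don't change that 6/7; it is now spread over the 2 remaining unopened cups.
P(win by switching) = (6/7) · (1/2) = 3/7 ≈ 0.429.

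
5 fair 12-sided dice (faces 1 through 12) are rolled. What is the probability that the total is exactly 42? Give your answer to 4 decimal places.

0.0252

There are 12^5 = 248832 equally likely outcomes.
The number of ordered 5-tuples from {1,…,12} summing to 42 is 6265.
P(sum = 42) = 6265/248832 ≈ 0.0252.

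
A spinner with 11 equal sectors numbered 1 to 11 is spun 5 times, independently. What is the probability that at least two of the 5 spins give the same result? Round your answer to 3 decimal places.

P(all 5 different) = 11/11 · 10/11 · ··· · 7/11 ≈ 0.344.
P(at least two equal) = 1 − 0.344 = 0.656.

0.656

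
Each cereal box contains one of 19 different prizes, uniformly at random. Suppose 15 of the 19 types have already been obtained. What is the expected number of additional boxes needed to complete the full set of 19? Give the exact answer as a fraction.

475/12

Starting from 15 distinct types, each trial gives a new one with probability (19−i)/19 when i types are held, so the wait for the next new type is 19/(19−i).
E = 19/4 + 19/3 + 19/2 + 19/1 = 475/12.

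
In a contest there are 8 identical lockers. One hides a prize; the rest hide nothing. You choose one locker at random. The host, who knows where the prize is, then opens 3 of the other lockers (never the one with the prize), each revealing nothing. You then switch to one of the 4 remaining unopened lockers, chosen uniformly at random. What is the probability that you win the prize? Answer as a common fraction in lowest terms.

7/32

Your original locker holds the prize with probability 1/8, so the other 7 collectively hold it with probability 7/8.
The host can always find 3 empty lockers to open, so the reveals don't change that 7/8; it is now spread over the 4 remaining unopened lockers.
P(win by switching) = (7/8) · (1/4) = 7/32.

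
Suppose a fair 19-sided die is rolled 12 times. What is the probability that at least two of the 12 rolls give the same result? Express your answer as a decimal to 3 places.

0.989

P(all 12 different) = 19/19 · 18/19 · ··· · 8/19 ≈ 0.011.
P(at least two equal) = 1 − 0.011 = 0.989.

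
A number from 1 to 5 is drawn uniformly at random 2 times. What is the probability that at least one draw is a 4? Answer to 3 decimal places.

0.360

P(no draw is a 4) = (4/5)^2 ≈ 0.640.
P(at least one) = 1 − 0.640 = 0.360.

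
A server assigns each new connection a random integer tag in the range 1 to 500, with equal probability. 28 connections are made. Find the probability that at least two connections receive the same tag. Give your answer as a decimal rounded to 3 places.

0.537

It's easier to compute the probability that all 28 are distinct.
P(all distinct) = 500/500 · 499/500 · ··· · 473/500 ≈ 0.463.
So the probability of at least one match is 1 − 0.463 = 0.537.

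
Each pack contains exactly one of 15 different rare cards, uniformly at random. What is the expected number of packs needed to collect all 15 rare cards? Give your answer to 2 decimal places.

49.77

After i distinct types are collected, each trial gives a new one with probability (15−i)/15, so the expected wait for the next new type is 15/(15−i).
E = 15/15 + 15/14 + 15/13 + 15/12 + 15/11 + 15/10 + 15/9 + 15/8 + 15/7 + 15/6 + 15/5 + 15/4 + 15/3 + 15/2 + 15/1 = 1195757/24024 ≈ 49.77.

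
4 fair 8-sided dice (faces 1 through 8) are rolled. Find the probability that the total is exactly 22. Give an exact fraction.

There are 8^4 = 4096 equally likely outcomes.
The number of ordered 4-tuples from {1,…,8} summing to 22 is 246.
P(sum = 22) = 246/4096 = 123/2048.

123/2048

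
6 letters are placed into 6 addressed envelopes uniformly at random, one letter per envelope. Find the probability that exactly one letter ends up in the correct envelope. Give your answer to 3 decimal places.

0.367

Choose which one is fixed: C(6,1) = 6 ways.
The remaining 5 must have no fixed point: D(5) = 44.
P = 6·44/720 = 11/30 ≈ 0.367.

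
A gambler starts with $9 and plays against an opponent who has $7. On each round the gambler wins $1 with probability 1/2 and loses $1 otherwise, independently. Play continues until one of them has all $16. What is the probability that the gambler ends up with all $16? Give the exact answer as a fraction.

9/16

With a fair step, P(i) = ½P(i−1) + ½P(i+1) with P(0)=0, P(16)=1 has the linear solution P(i) = i/16.
P(9) = 9/16.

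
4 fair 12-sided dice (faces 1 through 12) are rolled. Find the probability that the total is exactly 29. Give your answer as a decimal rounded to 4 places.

0.0511

There are 12^4 = 20736 equally likely outcomes.
The number of ordered 4-tuples from {1,…,12} summing to 29 is 1060.
P(sum = 29) = 1060/20736 = 265/5184 ≈ 0.0511.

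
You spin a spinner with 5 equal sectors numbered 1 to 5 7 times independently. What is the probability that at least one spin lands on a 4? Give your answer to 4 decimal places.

0.7903

P(no spin lands on a 4) = (4/5)^7 ≈ 0.2097.
P(at least one) = 1 − 0.2097 = 0.7903.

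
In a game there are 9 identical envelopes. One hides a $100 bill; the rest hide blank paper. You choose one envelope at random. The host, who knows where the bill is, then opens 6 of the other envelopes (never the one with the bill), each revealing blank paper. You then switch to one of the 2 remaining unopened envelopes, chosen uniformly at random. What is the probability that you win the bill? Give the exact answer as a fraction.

Your original envelope holds the bill with probability 1/9, so the other 8 collectively hold it with probability 8/9.
The host can always find 6 empty envelopes to open, so the reveals don't change that 8/9; it is now spread over the 2 remaining unopened envelopes.
P(win by switching) = (8/9) · (1/2) = 4/9.

4/9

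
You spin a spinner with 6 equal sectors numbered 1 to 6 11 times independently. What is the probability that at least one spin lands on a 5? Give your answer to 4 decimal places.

0.8654

P(no spin lands on a 5) = (5/6)^11 ≈ 0.1346.
P(at least one) = 1 − 0.1346 = 0.8654.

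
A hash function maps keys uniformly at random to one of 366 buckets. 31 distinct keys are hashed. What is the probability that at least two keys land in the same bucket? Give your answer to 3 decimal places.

0.729

It's easier to compute the probability that all 31 are distinct.
P(all distinct) = 366/366 · 365/366 · ··· · 336/366 ≈ 0.271.
So the probability of at least one match is 1 − 0.271 = 0.729.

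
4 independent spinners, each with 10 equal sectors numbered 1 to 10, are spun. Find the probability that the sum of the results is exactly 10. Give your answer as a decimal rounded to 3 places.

0.008

There are 10^4 = 10000 equally likely outcomes.
The number of ordered 4-tuples from {1,…,10} summing to 10 is 84.
P(sum = 10) = 84/10000 = 21/2500 ≈ 0.008.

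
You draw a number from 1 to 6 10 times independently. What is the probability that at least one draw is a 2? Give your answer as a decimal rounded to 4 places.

P(no draw is a 2) = (5/6)^10 ≈ 0.1615.
P(at least one) = 1 − 0.1615 = 0.8385.

0.8385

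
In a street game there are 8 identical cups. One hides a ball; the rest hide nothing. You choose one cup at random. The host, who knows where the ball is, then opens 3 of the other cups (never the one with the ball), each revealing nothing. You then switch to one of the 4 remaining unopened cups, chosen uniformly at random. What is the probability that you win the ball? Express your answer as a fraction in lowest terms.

Your original cup holds the ball with probability 1/8, so the other 7 collectively hold it with probability 7/8.
The host can always find 3 empty cups to open, so the reveals don't change that 7/8; it is now spread over the 4 remaining unopened cups.
P(win by switching) = (7/8) · (1/4) = 7/32.

7/32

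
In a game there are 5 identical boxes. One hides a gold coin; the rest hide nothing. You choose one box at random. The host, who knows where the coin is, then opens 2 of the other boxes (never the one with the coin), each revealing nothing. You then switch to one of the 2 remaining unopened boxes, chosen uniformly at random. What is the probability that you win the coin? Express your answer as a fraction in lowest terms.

Your original box holds the coin with probability 1/5, so the other 4 collectively hold it with probability 4/5.
The host can always find 2 empty boxes to open, so the reveals don't change that 4/5; it is now spread over the 2 remaining unopened boxes.
P(win by switching) = (4/5) · (1/2) = 2/5.

2/5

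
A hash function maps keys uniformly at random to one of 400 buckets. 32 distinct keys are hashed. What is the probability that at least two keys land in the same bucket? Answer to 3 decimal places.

It's easier to compute the probability that all 32 are distinct.
P(all distinct) = 400/400 · 399/400 · ··· · 369/400 ≈ 0.280.
So the probability of at least one match is 1 − 0.280 = 0.720.

0.720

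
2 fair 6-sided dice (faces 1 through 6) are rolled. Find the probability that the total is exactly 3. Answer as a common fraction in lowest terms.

1/18

There are 6^2 = 36 equally likely outcomes.
The number of ordered 2-tuples from {1,…,6} summing to 3 is 2.
P(sum = 3) = 2/36 = 1/18.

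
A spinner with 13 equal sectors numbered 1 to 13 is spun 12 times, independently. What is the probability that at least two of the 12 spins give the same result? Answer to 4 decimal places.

0.9997

P(all 12 different) = 13/13 · 12/13 · ··· · 2/13 ≈ 0.0003.
P(at least two equal) = 1 − 0.0003 = 0.9997.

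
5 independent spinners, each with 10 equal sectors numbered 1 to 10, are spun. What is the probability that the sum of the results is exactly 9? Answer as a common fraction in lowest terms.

7/10000

There are 10^5 = 100000 equally likely outcomes.
The number of ordered 5-tuples from {1,…,10} summing to 9 is 70.
P(sum = 9) = 70/100000 = 7/10000.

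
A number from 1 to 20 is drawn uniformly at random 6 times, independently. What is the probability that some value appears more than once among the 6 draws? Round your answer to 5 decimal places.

0.56395

P(all 6 different) = 20/20 · 19/20 · ··· · 15/20 ≈ 0.43605.
P(at least two equal) = 1 − 0.43605 = 0.56395.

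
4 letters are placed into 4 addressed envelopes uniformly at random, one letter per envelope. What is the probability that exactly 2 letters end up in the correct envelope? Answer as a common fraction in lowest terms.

1/4

Choose which 2 of the 4 are fixed: C(4,2) = 6 ways.
The remaining 2 must have no fixed point: D(2) = 1.
P = 6·1/24 = 1/4.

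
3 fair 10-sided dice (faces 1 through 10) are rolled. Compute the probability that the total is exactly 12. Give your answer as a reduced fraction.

11/200

There are 10^3 = 1000 equally likely outcomes.
The number of ordered 3-tuples from {1,…,10} summing to 12 is 55.
P(sum = 12) = 55/1000 = 11/200.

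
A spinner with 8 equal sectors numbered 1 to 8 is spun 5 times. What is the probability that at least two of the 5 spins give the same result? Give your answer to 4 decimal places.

0.7949

P(all 5 different) = 8/8 · 7/8 · ··· · 4/8 ≈ 0.2051.
P(at least two equal) = 1 − 0.2051 = 0.7949.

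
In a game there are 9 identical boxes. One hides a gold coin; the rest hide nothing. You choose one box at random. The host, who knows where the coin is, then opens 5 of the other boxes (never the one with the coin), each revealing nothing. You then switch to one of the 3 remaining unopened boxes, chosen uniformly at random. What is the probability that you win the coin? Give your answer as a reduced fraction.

8/27

Your original box holds the coin with probability 1/9, so the other 8 collectively hold it with probability 8/9.
The host can always find 5 empty boxes to open, so the reveals don't change that 8/9; it is now spread over the 3 remaining unopened boxes.
P(win by switching) = (8/9) · (1/3) = 8/27.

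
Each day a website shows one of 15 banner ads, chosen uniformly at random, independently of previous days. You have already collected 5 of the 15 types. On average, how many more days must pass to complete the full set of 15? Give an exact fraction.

7381/168

Starting from 5 distinct types, each trial gives a new one with probability (15−i)/15 when i types are held, so the wait for the next new type is 15/(15−i).
E = 15/10 + 15/9 + 15/8 + 15/7 + 15/6 + 15/5 + 15/4 + 15/3 + 15/2 + 15/1 = 7381/168.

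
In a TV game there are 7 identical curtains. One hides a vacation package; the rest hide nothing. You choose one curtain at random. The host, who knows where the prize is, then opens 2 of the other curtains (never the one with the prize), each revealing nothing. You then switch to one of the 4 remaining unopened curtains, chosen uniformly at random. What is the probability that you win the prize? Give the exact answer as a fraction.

3/14

Your original curtain holds the prize with probability 1/7, so the other 6 collectively hold it with probability 6/7.
The host can always find 2 empty curtains to open, so the reveals don't change that 6/7; it is now spread over the 4 remaining unopened curtains.
P(win by switching) = (6/7) · (1/4) = 3/14.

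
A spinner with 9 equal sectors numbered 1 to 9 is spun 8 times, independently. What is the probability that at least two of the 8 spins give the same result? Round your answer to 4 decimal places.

P(all 8 different) = 9/9 · 8/9 · ··· · 2/9 ≈ 0.0084.
P(at least two equal) = 1 − 0.0084 = 0.9916.

0.9916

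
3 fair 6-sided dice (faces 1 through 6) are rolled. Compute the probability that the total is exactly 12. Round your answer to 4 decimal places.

There are 6^3 = 216 equally likely outcomes.
The number of ordered 3-tuples from {1,…,6} summing to 12 is 25.
P(sum = 12) = 25/216 ≈ 0.1157.

0.1157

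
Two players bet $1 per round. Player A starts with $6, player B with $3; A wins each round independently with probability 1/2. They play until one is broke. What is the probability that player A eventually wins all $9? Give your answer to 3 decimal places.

0.667

With a fair step, P(i) = ½P(i−1) + ½P(i+1) with P(0)=0, P(9)=1 has the linear solution P(i) = i/9.
P(6) = 6/9 = 2/3 ≈ 0.667.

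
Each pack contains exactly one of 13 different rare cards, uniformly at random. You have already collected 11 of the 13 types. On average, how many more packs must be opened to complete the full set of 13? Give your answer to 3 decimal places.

Starting from 11 distinct types, each trial gives a new one with probability (13−i)/13 when i types are held, so the wait for the next new type is 13/(13−i).
E = 13/2 + 13/1 = 39/2 ≈ 19.500.

19.500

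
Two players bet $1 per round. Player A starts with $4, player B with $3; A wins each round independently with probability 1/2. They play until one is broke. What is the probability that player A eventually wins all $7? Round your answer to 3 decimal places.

With a fair step, P(i) = ½P(i−1) + ½P(i+1) with P(0)=0, P(7)=1 has the linear solution P(i) = i/7.
P(4) = 4/7 ≈ 0.571.

0.571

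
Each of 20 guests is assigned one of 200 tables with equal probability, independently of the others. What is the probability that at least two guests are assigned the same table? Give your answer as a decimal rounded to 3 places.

It's easier to compute the probability that all 20 are distinct.
P(all distinct) = 200/200 · 199/200 · ··· · 181/200 ≈ 0.374.
So the probability of at least one match is 1 − 0.374 = 0.626.

0.626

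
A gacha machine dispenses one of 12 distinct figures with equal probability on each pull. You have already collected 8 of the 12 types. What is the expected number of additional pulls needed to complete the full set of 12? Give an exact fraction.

Starting from 8 distinct types, each trial gives a new one with probability (12−i)/12 when i types are held, so the wait for the next new type is 12/(12−i).
E = 12/4 + 12/3 + 12/2 + 12/1 = 25.

25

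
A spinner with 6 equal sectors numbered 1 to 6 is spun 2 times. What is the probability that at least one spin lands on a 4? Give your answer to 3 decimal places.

P(no spin lands on a 4) = (5/6)^2 ≈ 0.694.
P(at least one) = 1 − 0.694 = 0.306.

0.306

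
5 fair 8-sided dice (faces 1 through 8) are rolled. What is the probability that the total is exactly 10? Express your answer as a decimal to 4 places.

0.0038

There are 8^5 = 32768 equally likely outcomes.
The number of ordered 5-tuples from {1,…,8} summing to 10 is 126.
P(sum = 10) = 126/32768 = 63/16384 ≈ 0.0038.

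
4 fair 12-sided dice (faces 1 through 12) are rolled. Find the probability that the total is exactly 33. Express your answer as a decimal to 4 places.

0.0355

There are 12^4 = 20736 equally likely outcomes.
The number of ordered 4-tuples from {1,…,12} summing to 33 is 736.
P(sum = 33) = 736/20736 = 23/648 ≈ 0.0355.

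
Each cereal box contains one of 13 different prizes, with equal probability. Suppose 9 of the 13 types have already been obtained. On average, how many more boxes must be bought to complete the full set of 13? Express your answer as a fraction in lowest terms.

Starting from 9 distinct types, each trial gives a new one with probability (13−i)/13 when i types are held, so the wait for the next new type is 13/(13−i).
E = 13/4 + 13/3 + 13/2 + 13/1 = 325/12.

325/12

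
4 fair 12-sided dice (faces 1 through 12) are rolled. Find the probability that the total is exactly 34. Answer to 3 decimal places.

There are 12^4 = 20736 equally likely outcomes.
The number of ordered 4-tuples from {1,…,12} summing to 34 is 640.
P(sum = 34) = 640/20736 = 5/162 ≈ 0.031.

0.031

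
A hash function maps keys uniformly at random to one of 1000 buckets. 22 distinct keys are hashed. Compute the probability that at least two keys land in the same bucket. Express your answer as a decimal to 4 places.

0.2076

It's easier to compute the probability that all 22 are distinct.
P(all distinct) = 1000/1000 · 999/1000 · ··· · 979/1000 ≈ 0.7924.
So the probability of at least one match is 1 − 0.7924 = 0.2076.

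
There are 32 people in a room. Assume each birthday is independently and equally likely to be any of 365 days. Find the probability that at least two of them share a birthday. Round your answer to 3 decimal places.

It's easier to compute the probability that all 32 are distinct.
P(all distinct) = 365/365 · 364/365 · ··· · 334/365 ≈ 0.247.
So the probability of at least one match is 1 − 0.247 = 0.753.

0.753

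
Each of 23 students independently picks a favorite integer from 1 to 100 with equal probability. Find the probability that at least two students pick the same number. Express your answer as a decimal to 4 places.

It's easier to compute the probability that all 23 are distinct.
P(all distinct) = 100/100 · 99/100 · ··· · 78/100 ≈ 0.0643.
So the probability of at least one match is 1 − 0.0643 = 0.9357.

0.9357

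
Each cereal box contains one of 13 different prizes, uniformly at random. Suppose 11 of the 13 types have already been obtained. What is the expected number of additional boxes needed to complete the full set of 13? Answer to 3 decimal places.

19.500

Starting from 11 distinct types, each trial gives a new one with probability (13−i)/13 when i types are held, so the wait for the next new type is 13/(13−i).
E = 13/2 + 13/1 = 39/2 ≈ 19.500.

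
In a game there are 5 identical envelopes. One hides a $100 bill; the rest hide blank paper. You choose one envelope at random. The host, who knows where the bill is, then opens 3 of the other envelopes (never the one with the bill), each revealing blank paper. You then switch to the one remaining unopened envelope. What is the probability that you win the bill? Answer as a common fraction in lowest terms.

Your original envelope holds the bill with probability 1/5, so the other 4 collectively hold it with probability 4/5.
The host can always find 3 empty envelopes to open, so the reveals don't change that 4/5; it is now spread over the 1 remaining unopened envelope.
P(win by switching) = (4/5) · (1/1) = 4/5.

4/5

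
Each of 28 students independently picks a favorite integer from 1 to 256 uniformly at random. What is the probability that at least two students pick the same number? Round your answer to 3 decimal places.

0.784

It's easier to compute the probability that all 28 are distinct.
P(all distinct) = 256/256 · 255/256 · ··· · 229/256 ≈ 0.216.
So the probability of at least one match is 1 − 0.216 = 0.784.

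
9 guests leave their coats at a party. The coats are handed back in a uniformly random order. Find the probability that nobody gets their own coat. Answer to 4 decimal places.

This is the derangement probability: permutations of 9 with no fixed point.
D(9) = 9! · (1 − 1/1! + 1/2! − ··· + (−1)^9/9!) = 133496.
P = 133496/362880 = 16687/45360 ≈ 0.3679.

0.3679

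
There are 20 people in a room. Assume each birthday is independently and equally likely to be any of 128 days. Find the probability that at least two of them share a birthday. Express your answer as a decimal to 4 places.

0.7911

It's easier to compute the probability that all 20 are distinct.
P(all distinct) = 128/128 · 127/128 · ··· · 109/128 ≈ 0.2089.
So the probability of at least one match is 1 − 0.2089 = 0.7911.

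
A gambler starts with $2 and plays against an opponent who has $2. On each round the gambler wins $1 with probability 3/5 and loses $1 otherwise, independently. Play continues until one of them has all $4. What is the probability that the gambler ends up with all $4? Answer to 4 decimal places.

0.6923

Let r = q/p = (2/5)/(3/5) = 2/3. The recurrence P(i) = p·P(i+1) + q·P(i−1) with P(0)=0, P(4)=1 gives P(i) = (1 − r^i)/(1 − r^4).
P(2) = (1 − (2/3)^2) / (1 − (2/3)^4) = 9/13 ≈ 0.6923.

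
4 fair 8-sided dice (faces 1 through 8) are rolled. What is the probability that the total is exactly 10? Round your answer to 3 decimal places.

0.021

There are 8^4 = 4096 equally likely outcomes.
The number of ordered 4-tuples from {1,…,8} summing to 10 is 84.
P(sum = 10) = 84/4096 = 21/1024 ≈ 0.021.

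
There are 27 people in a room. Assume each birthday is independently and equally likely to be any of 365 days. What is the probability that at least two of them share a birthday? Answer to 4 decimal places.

0.6269

It's easier to compute the probability that all 27 are distinct.
P(all distinct) = 365/365 · 364/365 · ··· · 339/365 ≈ 0.3731.
So the probability of at least one match is 1 − 0.3731 = 0.6269.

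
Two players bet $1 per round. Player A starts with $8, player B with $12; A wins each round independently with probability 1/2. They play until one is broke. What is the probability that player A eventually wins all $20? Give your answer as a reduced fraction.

2/5

With a fair step, P(i) = ½P(i−1) + ½P(i+1) with P(0)=0, P(20)=1 has the linear solution P(i) = i/20.
P(8) = 8/20 = 2/5.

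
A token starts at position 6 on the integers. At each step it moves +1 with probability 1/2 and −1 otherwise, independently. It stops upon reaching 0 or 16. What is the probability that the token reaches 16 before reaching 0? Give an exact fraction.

With a fair step, P(i) = ½P(i−1) + ½P(i+1) with P(0)=0, P(16)=1 has the linear solution P(i) = i/16.
P(6) = 6/16 = 3/8.

3/8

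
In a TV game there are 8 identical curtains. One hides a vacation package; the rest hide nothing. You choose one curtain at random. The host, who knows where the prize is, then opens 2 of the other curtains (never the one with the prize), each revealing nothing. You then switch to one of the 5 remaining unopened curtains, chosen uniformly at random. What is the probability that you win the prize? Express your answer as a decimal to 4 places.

0.1750

Your original curtain holds the prize with probability 1/8, so the other 7 collectively hold it with probability 7/8.
The host can always find 2 empty curtains to open, so the reveals don't change that 7/8; it is now spread over the 5 remaining unopened curtains.
P(win by switching) = (7/8) · (1/5) = 7/40 ≈ 0.1750.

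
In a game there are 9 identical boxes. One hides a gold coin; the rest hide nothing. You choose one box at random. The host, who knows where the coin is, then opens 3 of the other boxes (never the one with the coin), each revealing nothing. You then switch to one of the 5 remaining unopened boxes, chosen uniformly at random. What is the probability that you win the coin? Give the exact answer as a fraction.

Your original box holds the coin with probability 1/9, so the other 8 collectively hold it with probability 8/9.
The host can always find 3 empty boxes to open, so the reveals don't change that 8/9; it is now spread over the 5 remaining unopened boxes.
P(win by switching) = (8/9) · (1/5) = 8/45.

8/45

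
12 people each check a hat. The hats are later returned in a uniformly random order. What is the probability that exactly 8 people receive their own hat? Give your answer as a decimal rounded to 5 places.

0.00001

Choose which 8 of the 12 are fixed: C(12,8) = 495 ways.
The remaining 4 must have no fixed point: D(4) = 9.
P = 495·9/479001600 = 1/107520 ≈ 0.00001.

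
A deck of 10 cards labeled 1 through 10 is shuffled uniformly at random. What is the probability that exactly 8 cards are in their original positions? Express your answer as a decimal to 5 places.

Choose which 8 of the 10 are fixed: C(10,8) = 45 ways.
The remaining 2 must have no fixed point: D(2) = 1.
P = 45·1/3628800 = 1/80640 ≈ 0.00001.

0.00001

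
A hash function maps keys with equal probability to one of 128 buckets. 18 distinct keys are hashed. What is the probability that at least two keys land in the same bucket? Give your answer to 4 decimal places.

It's easier to compute the probability that all 18 are distinct.
P(all distinct) = 128/128 · 127/128 · ··· · 111/128 ≈ 0.2854.
So the probability of at least one match is 1 − 0.2854 = 0.7146.

0.7146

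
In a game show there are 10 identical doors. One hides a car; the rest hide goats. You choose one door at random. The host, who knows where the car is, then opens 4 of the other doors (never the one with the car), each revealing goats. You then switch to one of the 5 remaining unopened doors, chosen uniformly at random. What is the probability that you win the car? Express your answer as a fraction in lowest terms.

9/50

Your original door holds the car with probability 1/10, so the other 9 collectively hold it with probability 9/10.
The host can always find 4 empty doors to open, so the reveals don't change that 9/10; it is now spread over the 5 remaining unopened doors.
P(win by switching) = (9/10) · (1/5) = 9/50.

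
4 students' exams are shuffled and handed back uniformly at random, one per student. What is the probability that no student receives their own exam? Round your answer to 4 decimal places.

0.3750

This is the derangement probability: permutations of 4 with no fixed point.
D(4) = 4! · (1 − 1/1! + 1/2! − ··· + (−1)^4/4!) = 9.
P = 9/24 = 3/8 ≈ 0.3750.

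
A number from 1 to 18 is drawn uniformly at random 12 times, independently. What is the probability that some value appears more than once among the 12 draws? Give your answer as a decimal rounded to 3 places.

P(all 12 different) = 18/18 · 17/18 · ··· · 7/18 ≈ 0.008.
P(at least two equal) = 1 − 0.008 = 0.992.

0.992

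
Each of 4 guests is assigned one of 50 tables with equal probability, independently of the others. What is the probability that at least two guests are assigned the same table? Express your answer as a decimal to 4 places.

It's easier to compute the probability that all 4 are distinct.
P(all distinct) = 50/50 · 49/50 · ··· · 47/50 ≈ 0.8844.
So the probability of at least one match is 1 − 0.8844 = 0.1156.

0.1156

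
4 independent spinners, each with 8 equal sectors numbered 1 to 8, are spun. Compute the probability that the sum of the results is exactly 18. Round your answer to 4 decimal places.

There are 8^4 = 4096 equally likely outcomes.
The number of ordered 4-tuples from {1,…,8} summing to 18 is 344.
P(sum = 18) = 344/4096 = 43/512 ≈ 0.0840.

0.0840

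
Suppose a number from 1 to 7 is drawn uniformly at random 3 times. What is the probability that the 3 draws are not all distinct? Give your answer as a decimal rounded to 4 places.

P(all 3 different) = 7/7 · 6/7 · ··· · 5/7 ≈ 0.6122.
P(at least two equal) = 1 − 0.6122 = 0.3878.

0.3878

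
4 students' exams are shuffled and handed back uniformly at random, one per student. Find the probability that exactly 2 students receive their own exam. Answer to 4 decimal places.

0.2500

Choose which 2 of the 4 are fixed: C(4,2) = 6 ways.
The remaining 2 must have no fixed point: D(2) = 1.
P = 6·1/24 = 1/4 ≈ 0.2500.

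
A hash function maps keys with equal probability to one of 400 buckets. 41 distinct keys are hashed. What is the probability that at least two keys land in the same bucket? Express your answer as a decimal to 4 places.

0.8803

It's easier to compute the probability that all 41 are distinct.
P(all distinct) = 400/400 · 399/400 · ··· · 360/400 ≈ 0.1197.
So the probability of at least one match is 1 − 0.1197 = 0.8803.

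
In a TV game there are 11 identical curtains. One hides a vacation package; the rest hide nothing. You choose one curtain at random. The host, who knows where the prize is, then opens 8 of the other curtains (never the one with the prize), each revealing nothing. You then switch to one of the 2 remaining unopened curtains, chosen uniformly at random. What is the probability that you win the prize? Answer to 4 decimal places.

Your original curtain holds the prize with probability 1/11, so the other 10 collectively hold it with probability 10/11.
The host can always find 8 empty curtains to open, so the reveals don't change that 10/11; it is now spread over the 2 remaining unopened curtains.
P(win by switching) = (10/11) · (1/2) = 5/11 ≈ 0.4545.

0.4545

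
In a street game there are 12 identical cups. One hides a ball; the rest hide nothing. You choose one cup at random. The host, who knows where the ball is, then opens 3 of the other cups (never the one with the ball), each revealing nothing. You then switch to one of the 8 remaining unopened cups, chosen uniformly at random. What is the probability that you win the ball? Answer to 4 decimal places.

0.1146

Your original cup holds the ball with probability 1/12, so the other 11 collectively hold it with probability 11/12.
The host can always find 3 empty cups to open, so the reveals don't change that 11/12; it is now spread over the 8 remaining unopened cups.
P(win by switching) = (11/12) · (1/8) = 11/96 ≈ 0.1146.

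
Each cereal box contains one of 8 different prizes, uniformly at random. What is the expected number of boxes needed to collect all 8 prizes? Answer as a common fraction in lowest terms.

After i distinct types are collected, each trial gives a new one with probability (8−i)/8, so the expected wait for the next new type is 8/(8−i).
E = 8/8 + 8/7 + 8/6 + 8/5 + 8/4 + 8/3 + 8/2 + 8/1 = 761/35.

761/35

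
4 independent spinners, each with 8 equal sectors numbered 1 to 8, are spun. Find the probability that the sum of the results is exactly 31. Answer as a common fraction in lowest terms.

1/1024

There are 8^4 = 4096 equally likely outcomes.
The number of ordered 4-tuples from {1,…,8} summing to 31 is 4.
P(sum = 31) = 4/4096 = 1/1024.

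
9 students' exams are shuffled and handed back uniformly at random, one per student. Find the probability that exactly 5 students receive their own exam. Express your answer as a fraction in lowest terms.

1/320

Choose which 5 of the 9 are fixed: C(9,5) = 126 ways.
The remaining 4 must have no fixed point: D(4) = 9.
P = 126·9/362880 = 1/320.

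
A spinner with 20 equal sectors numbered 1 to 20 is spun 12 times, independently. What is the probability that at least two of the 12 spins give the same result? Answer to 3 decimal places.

P(all 12 different) = 20/20 · 19/20 · ··· · 9/20 ≈ 0.015.
P(at least two equal) = 1 − 0.015 = 0.985.

0.985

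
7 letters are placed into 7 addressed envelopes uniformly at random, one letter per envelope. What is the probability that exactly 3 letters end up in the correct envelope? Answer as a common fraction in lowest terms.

1/16

Choose which 3 of the 7 are fixed: C(7,3) = 35 ways.
The remaining 4 must have no fixed point: D(4) = 9.
P = 35·9/5040 = 1/16.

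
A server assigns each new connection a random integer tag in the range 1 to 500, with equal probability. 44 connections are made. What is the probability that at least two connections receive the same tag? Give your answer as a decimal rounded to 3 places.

It's easier to compute the probability that all 44 are distinct.
P(all distinct) = 500/500 · 499/500 · ··· · 457/500 ≈ 0.142.
So the probability of at least one match is 1 − 0.142 = 0.858.

0.858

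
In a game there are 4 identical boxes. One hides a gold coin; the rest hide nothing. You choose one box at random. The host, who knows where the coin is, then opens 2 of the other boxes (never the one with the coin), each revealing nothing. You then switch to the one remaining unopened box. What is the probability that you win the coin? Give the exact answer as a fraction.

3/4

Your original box holds the coin with probability 1/4, so the other 3 collectively hold it with probability 3/4.
The host can always find 2 empty boxes to open, so the reveals don't change that 3/4; it is now spread over the 1 remaining unopened box.
P(win by switching) = (3/4) · (1/1) = 3/4.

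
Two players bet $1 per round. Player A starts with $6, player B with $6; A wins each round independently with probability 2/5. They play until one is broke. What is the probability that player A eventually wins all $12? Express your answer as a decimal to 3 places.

Let r = q/p = (3/5)/(2/5) = 3/2. The recurrence P(i) = p·P(i+1) + q·P(i−1) with P(0)=0, P(12)=1 gives P(i) = (1 − r^i)/(1 − r^12).
P(6) = (1 − (3/2)^6) / (1 − (3/2)^12) = 64/793 ≈ 0.081.

0.081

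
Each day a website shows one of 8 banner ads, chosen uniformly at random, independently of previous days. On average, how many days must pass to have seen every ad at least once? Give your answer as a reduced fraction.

761/35

After i distinct types are collected, each trial gives a new one with probability (8−i)/8, so the expected wait for the next new type is 8/(8−i).
E = 8/8 + 8/7 + 8/6 + 8/5 + 8/4 + 8/3 + 8/2 + 8/1 = 761/35.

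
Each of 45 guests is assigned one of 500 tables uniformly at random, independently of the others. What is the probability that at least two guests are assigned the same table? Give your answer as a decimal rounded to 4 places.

0.8702

It's easier to compute the probability that all 45 are distinct.
P(all distinct) = 500/500 · 499/500 · ··· · 456/500 ≈ 0.1298.
So the probability of at least one match is 1 − 0.1298 = 0.8702.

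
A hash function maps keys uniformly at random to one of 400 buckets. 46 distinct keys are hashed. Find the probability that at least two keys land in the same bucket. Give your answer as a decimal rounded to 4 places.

0.9322

It's easier to compute the probability that all 46 are distinct.
P(all distinct) = 400/400 · 399/400 · ··· · 355/400 ≈ 0.0678.
So the probability of at least one match is 1 − 0.0678 = 0.9322.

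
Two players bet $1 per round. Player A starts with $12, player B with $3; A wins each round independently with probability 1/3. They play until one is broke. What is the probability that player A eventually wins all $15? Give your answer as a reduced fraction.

Let r = q/p = (2/3)/(1/3) = 2. The recurrence P(i) = p·P(i+1) + q·P(i−1) with P(0)=0, P(15)=1 gives P(i) = (1 − r^i)/(1 − r^15).
P(12) = (1 − (2)^12) / (1 − (2)^15) = 585/4681.

585/4681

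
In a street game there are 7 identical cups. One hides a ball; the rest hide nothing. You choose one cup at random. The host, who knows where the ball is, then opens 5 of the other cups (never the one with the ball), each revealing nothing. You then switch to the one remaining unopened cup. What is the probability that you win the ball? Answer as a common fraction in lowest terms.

Your original cup holds the ball with probability 1/7, so the other 6 collectively hold it with probability 6/7.
The host can always find 5 empty cups to open, so the reveals don't change that 6/7; it is now spread over the 1 remaining unopened cup.
P(win by switching) = (6/7) · (1/1) = 6/7.

6/7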